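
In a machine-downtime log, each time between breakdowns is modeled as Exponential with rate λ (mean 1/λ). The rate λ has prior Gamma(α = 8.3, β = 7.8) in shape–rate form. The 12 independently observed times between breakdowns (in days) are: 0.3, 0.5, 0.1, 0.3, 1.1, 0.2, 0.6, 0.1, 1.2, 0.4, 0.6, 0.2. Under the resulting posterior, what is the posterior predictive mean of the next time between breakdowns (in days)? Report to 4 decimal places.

With a Gamma(shape α, rate β) prior on the exponential rate λ, the posterior after n observations with total T = Σxᵢ is Gamma(α+n, β+T).
Sum of observations T = 5.6 days; n = 12.
Posterior: Gamma(8.3+12, 7.8+5.6) = Gamma(20.3, 13.4).
The predictive distribution for the next observation is Lomax; its mean is β/(α−1) = 13.4/19.3 = 0.6943.

0.6943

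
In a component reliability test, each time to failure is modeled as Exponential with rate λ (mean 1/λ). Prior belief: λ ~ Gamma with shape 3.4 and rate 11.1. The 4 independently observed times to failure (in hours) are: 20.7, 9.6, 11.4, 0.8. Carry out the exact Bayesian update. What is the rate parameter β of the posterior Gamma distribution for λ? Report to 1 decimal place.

53.6

With a Gamma(shape α, rate β) prior on the exponential rate λ, the posterior after n observations with total T = Σxᵢ is Gamma(α+n, β+T).
Sum of observations T = 42.5 hours; n = 4.
Posterior: Gamma(3.4+4, 11.1+42.5) = Gamma(7.4, 53.6).
Posterior β = 53.6.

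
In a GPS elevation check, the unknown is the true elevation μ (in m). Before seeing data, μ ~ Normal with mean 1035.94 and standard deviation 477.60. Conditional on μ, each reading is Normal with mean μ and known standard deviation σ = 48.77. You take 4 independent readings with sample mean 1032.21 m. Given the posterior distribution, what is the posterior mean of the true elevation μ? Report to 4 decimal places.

For Normal data with known variance σ², a Normal(μ₀, σ₀²) prior on μ is conjugate. Posterior precision = 1/σ₀² + n/σ²; posterior mean is the precision-weighted average of μ₀ and x̄.
n·x̄ = 4·1032.21 = 4128.84.
σ₀² = 477.60² = 228101.76, σ² = 48.77² = 2378.5129; σ² + n·σ₀² = 2378.5129 + 4·228101.76 = 914785.5529.
Posterior mean = (μ₀/σ₀² + n·x̄/σ²)/(1/σ₀² + n/σ²) = (σ²·μ₀ + σ₀²·n·x̄)/(σ² + n·σ₀²) = (2378.5129·1035.94 + 228101.76·4128.84)/914785.5529 = 944259667.412026/914785.5529 = 1032.2197.

1032.2197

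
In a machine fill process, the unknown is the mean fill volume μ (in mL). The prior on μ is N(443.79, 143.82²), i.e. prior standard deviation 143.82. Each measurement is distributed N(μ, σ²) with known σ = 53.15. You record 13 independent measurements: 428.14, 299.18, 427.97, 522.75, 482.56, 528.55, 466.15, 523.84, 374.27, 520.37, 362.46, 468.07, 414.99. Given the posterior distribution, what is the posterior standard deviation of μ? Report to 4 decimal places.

For Normal data with known variance σ², a Normal(μ₀, σ₀²) prior on μ is conjugate. Posterior precision = 1/σ₀² + n/σ²; posterior mean is the precision-weighted average of μ₀ and x̄.
σ₀² = 143.82² = 20684.1924, σ² = 53.15² = 2824.9225; σ² + n·σ₀² = 2824.9225 + 13·20684.1924 = 271719.4237.
Posterior precision = 1/σ₀² + n/σ² = 1/20684.1924 + 13/2824.9225 = (σ² + n·σ₀²)/(σ₀²σ²) = 271719.4237/(20684.1924·2824.9225); posterior variance σₙ² = σ₀²σ²/(σ² + n·σ₀²) = 20684.1924·2824.9225/271719.4237 = 215.042560.
Posterior SD = √σₙ² = √(20684.1924·2824.9225/271719.4237) = 14.6643.

14.6643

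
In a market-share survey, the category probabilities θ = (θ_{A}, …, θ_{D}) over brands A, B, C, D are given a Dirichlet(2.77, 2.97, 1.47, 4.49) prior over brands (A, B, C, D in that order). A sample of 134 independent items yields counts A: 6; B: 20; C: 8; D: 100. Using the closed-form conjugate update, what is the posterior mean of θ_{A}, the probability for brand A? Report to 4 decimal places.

0.0602

The Dirichlet prior is conjugate to the Multinomial likelihood: each posterior αⱼ = prior αⱼ + observed count nⱼ.
Posterior concentration: (8.77, 22.97, 9.47, 104.49), total = 145.70.
E[θ_{A}|data] = α_{A}/Σα = 8.77/145.70 = 0.0602.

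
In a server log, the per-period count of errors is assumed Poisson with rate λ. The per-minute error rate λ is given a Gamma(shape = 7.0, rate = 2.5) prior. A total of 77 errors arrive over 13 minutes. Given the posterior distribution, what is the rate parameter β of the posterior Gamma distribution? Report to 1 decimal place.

15.5

With a Gamma(shape α, rate β) prior, the Poisson likelihood is conjugate: the posterior is Gamma(α + ΣXᵢ, β + n).
Posterior: Gamma(α+S, β+n) = Gamma(7.0+77, 2.5+13) = Gamma(84.0, 15.5).
Posterior β = 15.5.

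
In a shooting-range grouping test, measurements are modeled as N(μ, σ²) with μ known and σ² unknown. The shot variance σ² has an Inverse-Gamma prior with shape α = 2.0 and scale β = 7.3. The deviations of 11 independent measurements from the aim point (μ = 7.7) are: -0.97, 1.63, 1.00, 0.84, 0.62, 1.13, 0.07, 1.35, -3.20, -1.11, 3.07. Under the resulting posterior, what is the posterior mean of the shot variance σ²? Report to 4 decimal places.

3.4069

With known mean μ and an Inverse-Gamma(α, β) prior on σ², the Normal likelihood is conjugate: posterior is Inv-Gamma(α + n/2, β + Σ(xᵢ−μ)²/2).
Σ(xᵢ−μ)² = (-0.97)² + (1.63)² + (1.00)² + (0.84)² + (0.62)² + (1.13)² + (0.07)² + (1.35)² + (-3.20)² + (-1.11)² + (3.07)² = 29.6891.
Posterior: Inv-Gamma(2.0 + 11/2, 7.3 + 29.6891/2) = Inv-Gamma(7.50, 22.14455).
E[σ²|data] = β/(α−1) = 22.14455/6.50 = 3.4069.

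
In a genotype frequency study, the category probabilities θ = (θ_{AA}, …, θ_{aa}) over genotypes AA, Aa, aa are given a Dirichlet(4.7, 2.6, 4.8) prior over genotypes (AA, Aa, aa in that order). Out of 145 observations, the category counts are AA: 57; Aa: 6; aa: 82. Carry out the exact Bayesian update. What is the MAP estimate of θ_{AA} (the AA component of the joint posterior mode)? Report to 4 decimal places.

0.3939

The Dirichlet prior is conjugate to the Multinomial likelihood: each posterior αⱼ = prior αⱼ + observed count nⱼ.
Posterior concentration: (61.7, 8.6, 86.8), total = 157.1.
Joint mode component: (α_{AA}−1)/(Σα−K) = 60.7/154.1 = 0.3939.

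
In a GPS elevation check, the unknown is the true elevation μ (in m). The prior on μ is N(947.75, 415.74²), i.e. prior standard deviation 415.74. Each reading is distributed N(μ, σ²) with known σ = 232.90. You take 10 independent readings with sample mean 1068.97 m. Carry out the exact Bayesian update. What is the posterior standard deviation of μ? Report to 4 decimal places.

72.5203

For Normal data with known variance σ², a Normal(μ₀, σ₀²) prior on μ is conjugate. Posterior precision = 1/σ₀² + n/σ²; posterior mean is the precision-weighted average of μ₀ and x̄.
σ₀² = 415.74² = 172839.7476, σ² = 232.90² = 54242.41; σ² + n·σ₀² = 54242.41 + 10·172839.7476 = 1782639.886.
Posterior precision = 1/σ₀² + n/σ² = 1/172839.7476 + 10/54242.41 = (σ² + n·σ₀²)/(σ₀²σ²) = 1782639.886/(172839.7476·54242.41); posterior variance σₙ² = σ₀²σ²/(σ² + n·σ₀²) = 172839.7476·54242.41/1782639.886 = 5259.191454.
Posterior SD = √σₙ² = √(172839.7476·54242.41/1782639.886) = 72.5203.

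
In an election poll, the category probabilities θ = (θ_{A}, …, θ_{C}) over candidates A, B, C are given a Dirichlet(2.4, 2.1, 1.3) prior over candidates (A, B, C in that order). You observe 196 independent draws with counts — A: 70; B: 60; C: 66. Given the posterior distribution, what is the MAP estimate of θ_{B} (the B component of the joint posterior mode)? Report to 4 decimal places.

The Dirichlet prior is conjugate to the Multinomial likelihood: each posterior αⱼ = prior αⱼ + observed count nⱼ.
Posterior concentration: (72.4, 62.1, 67.3), total = 201.8.
Joint mode component: (α_{B}−1)/(Σα−K) = 61.1/198.8 = 0.3073.

0.3073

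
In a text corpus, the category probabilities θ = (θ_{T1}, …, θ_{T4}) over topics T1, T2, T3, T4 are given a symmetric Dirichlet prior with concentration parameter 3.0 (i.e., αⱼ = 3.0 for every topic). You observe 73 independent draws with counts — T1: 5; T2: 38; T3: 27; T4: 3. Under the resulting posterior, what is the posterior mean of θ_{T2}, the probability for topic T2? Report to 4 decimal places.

0.4824

The Dirichlet prior is conjugate to the Multinomial likelihood: each posterior αⱼ = prior αⱼ + observed count nⱼ.
Posterior concentration: (8.0, 41.0, 30.0, 6.0), total = 85.0.
E[θ_{T2}|data] = α_{T2}/Σα = 41.0/85.0 = 0.4824.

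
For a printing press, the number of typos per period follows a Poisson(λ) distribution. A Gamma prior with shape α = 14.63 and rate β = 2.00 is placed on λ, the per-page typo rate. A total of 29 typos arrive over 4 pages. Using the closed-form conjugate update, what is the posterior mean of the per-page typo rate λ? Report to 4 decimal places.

7.2717

With a Gamma(shape α, rate β) prior, the Poisson likelihood is conjugate: the posterior is Gamma(α + ΣXᵢ, β + n).
Posterior: Gamma(α+S, β+n) = Gamma(14.63+29, 2.00+4) = Gamma(43.63, 6.00).
Posterior mean = α/β = 43.63/6.00 = 7.2717.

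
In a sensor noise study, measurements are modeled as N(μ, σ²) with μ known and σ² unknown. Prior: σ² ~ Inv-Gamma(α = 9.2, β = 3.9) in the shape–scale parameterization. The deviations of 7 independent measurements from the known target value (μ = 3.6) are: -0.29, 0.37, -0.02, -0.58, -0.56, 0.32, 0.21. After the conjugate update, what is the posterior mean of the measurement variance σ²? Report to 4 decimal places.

0.3768

With known mean μ and an Inverse-Gamma(α, β) prior on σ², the Normal likelihood is conjugate: posterior is Inv-Gamma(α + n/2, β + Σ(xᵢ−μ)²/2).
Σ(xᵢ−μ)² = (-0.29)² + (0.37)² + (-0.02)² + (-0.58)² + (-0.56)² + (0.32)² + (0.21)² = 1.0179.
Posterior: Inv-Gamma(9.2 + 7/2, 3.9 + 1.0179/2) = Inv-Gamma(12.70, 4.40895).
E[σ²|data] = β/(α−1) = 4.40895/11.70 = 0.3768.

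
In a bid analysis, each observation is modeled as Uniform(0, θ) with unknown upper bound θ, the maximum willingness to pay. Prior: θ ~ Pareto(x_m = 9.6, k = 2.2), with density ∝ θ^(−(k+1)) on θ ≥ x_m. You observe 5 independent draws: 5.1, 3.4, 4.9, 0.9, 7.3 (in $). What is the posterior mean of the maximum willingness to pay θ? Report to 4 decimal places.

11.1484

A Pareto(scale x_m, shape k) prior on the upper bound θ of Uniform(0, θ) is conjugate: posterior is Pareto(max(x_m, max xᵢ), k + n).
Sample maximum = 7.3; prior scale x_m = 9.6 → posterior scale = max = 9.6.
Posterior shape = 2.2 + 5 = 7.2.
E[θ|data] = k·x_m/(k−1) = 7.2·9.6/6.2 = 11.1484.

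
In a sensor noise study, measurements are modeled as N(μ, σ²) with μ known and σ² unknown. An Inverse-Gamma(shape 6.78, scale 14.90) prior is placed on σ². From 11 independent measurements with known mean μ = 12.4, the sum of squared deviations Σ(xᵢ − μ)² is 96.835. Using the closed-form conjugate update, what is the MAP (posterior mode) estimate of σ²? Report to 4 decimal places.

4.7679

With known mean μ and an Inverse-Gamma(α, β) prior on σ², the Normal likelihood is conjugate: posterior is Inv-Gamma(α + n/2, β + Σ(xᵢ−μ)²/2).
Posterior: Inv-Gamma(6.78 + 11/2, 14.90 + 96.835/2) = Inv-Gamma(12.28, 63.3175).
Mode = β/(α+1) = 63.3175/13.28 = 4.7679.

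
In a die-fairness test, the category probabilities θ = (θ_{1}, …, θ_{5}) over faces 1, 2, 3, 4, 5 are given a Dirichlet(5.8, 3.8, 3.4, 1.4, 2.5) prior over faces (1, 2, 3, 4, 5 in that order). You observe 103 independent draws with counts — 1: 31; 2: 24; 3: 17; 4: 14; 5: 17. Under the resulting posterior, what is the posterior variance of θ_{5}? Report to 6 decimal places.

0.001126

The Dirichlet prior is conjugate to the Multinomial likelihood: each posterior αⱼ = prior αⱼ + observed count nⱼ.
Posterior concentration: (36.8, 27.8, 20.4, 15.4, 19.5), total = 119.9.
Var[θ_j] = α_j(Σα−α_j)/((Σα)²(Σα+1)) = 19.5·100.4/(119.9²·120.9) = 0.001126.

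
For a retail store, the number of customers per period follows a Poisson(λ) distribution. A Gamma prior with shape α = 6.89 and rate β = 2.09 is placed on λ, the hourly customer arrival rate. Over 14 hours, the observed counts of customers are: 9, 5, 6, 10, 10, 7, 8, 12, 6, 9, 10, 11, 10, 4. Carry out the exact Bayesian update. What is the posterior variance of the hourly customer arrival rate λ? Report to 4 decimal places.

With a Gamma(shape α, rate β) prior, the Poisson likelihood is conjugate: the posterior is Gamma(α + ΣXᵢ, β + n).
Sum of counts S = 117 over n = 14 hours.
Posterior: Gamma(α+S, β+n) = Gamma(6.89+117, 2.09+14) = Gamma(123.89, 16.09).
Var = α/β² = 123.89/16.09² = 0.4785.

0.4785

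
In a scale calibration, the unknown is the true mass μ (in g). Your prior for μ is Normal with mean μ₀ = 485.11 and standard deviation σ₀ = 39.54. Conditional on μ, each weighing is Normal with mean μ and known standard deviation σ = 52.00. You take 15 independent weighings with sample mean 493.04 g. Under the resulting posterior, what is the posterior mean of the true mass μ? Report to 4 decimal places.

For Normal data with known variance σ², a Normal(μ₀, σ₀²) prior on μ is conjugate. Posterior precision = 1/σ₀² + n/σ²; posterior mean is the precision-weighted average of μ₀ and x̄.
n·x̄ = 15·493.04 = 7395.6.
σ₀² = 39.54² = 1563.4116, σ² = 52.00² = 2704; σ² + n·σ₀² = 2704 + 15·1563.4116 = 26155.174.
Posterior mean = (μ₀/σ₀² + n·x̄/σ²)/(1/σ₀² + n/σ²) = (σ²·μ₀ + σ₀²·n·x̄)/(σ² + n·σ₀²) = (2704·485.11 + 1563.4116·7395.6)/26155.174 = 12874104.26896/26155.174 = 492.2202.

492.2202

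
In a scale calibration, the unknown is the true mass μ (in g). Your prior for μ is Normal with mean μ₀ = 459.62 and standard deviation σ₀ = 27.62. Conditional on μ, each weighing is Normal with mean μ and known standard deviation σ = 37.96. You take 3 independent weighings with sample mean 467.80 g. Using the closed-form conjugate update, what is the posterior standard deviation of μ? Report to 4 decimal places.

17.1681

For Normal data with known variance σ², a Normal(μ₀, σ₀²) prior on μ is conjugate. Posterior precision = 1/σ₀² + n/σ²; posterior mean is the precision-weighted average of μ₀ and x̄.
σ₀² = 27.62² = 762.8644, σ² = 37.96² = 1440.9616; σ² + n·σ₀² = 1440.9616 + 3·762.8644 = 3729.5548.
Posterior precision = 1/σ₀² + n/σ² = 1/762.8644 + 3/1440.9616 = (σ² + n·σ₀²)/(σ₀²σ²) = 3729.5548/(762.8644·1440.9616); posterior variance σₙ² = σ₀²σ²/(σ² + n·σ₀²) = 762.8644·1440.9616/3729.5548 = 294.742500.
Posterior SD = √σₙ² = √(762.8644·1440.9616/3729.5548) = 17.1681.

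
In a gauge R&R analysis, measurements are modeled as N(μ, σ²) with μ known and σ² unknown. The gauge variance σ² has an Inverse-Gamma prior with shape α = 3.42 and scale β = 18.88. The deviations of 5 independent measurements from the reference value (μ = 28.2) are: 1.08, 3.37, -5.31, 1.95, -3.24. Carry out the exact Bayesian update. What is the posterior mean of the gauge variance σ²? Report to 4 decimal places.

9.4288

With known mean μ and an Inverse-Gamma(α, β) prior on σ², the Normal likelihood is conjugate: posterior is Inv-Gamma(α + n/2, β + Σ(xᵢ−μ)²/2).
Σ(xᵢ−μ)² = (1.08)² + (3.37)² + (-5.31)² + (1.95)² + (-3.24)² = 55.0195.
Posterior: Inv-Gamma(3.42 + 5/2, 18.88 + 55.0195/2) = Inv-Gamma(5.92, 46.38975).
E[σ²|data] = β/(α−1) = 46.38975/4.92 = 9.4288.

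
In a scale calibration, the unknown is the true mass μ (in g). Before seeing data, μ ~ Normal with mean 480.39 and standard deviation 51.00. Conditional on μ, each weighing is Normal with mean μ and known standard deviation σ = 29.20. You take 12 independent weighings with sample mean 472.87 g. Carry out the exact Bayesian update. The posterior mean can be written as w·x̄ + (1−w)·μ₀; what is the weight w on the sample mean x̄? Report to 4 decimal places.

For Normal data with known variance σ², a Normal(μ₀, σ₀²) prior on μ is conjugate. Posterior precision = 1/σ₀² + n/σ²; posterior mean is the precision-weighted average of μ₀ and x̄.
σ₀² = 51.00² = 2601, σ² = 29.20² = 852.64. Prior precision 1/σ₀² = 1/2601; data precision n/σ² = 12/852.64.
w = (n/σ²)/(1/σ₀² + n/σ²) = n·σ₀²/(σ² + n·σ₀²) = 12·2601/(852.64 + 12·2601) = 31212/32064.64 = 0.9734.

0.9734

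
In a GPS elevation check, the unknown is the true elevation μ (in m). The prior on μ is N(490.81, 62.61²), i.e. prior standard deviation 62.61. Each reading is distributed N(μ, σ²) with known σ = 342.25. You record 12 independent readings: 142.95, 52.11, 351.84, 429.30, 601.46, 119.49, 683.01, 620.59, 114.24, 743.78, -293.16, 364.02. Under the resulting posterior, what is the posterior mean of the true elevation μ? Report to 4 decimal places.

For Normal data with known variance σ², a Normal(μ₀, σ₀²) prior on μ is conjugate. Posterior precision = 1/σ₀² + n/σ²; posterior mean is the precision-weighted average of μ₀ and x̄.
Σxᵢ = 142.95 + 52.11 + 351.84 + 429.30 + 601.46 + 119.49 + 683.01 + 620.59 + 114.24 + 743.78 + (-293.16) + 364.02 = 3929.63, so n·x̄ = 3929.63.
σ₀² = 62.61² = 3920.0121, σ² = 342.25² = 117135.0625; σ² + n·σ₀² = 117135.0625 + 12·3920.0121 = 164175.2077.
Posterior mean = (μ₀/σ₀² + n·x̄/σ²)/(1/σ₀² + n/σ²) = (σ²·μ₀ + σ₀²·n·x̄)/(σ² + n·σ₀²) = (117135.0625·490.81 + 3920.0121·3929.63)/164175.2077 = 72895257.174148/164175.2077 = 444.0089.

444.0089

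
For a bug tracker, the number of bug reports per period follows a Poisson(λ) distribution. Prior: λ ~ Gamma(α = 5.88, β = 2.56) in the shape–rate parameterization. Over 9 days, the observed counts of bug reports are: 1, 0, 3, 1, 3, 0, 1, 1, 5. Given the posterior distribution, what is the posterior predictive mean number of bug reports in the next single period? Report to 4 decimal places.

1.8062

With a Gamma(shape α, rate β) prior, the Poisson likelihood is conjugate: the posterior is Gamma(α + ΣXᵢ, β + n).
Sum of counts S = 15 over n = 9 days.
Posterior: Gamma(α+S, β+n) = Gamma(5.88+15, 2.56+9) = Gamma(20.88, 11.56).
The predictive distribution for one future period is NegBinom with mean α/β = 1.8062.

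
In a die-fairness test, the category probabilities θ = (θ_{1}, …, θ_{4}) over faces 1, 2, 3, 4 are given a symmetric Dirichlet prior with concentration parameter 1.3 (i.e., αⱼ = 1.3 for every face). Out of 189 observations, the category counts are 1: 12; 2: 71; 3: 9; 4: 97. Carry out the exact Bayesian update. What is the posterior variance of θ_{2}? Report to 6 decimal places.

0.001197

The Dirichlet prior is conjugate to the Multinomial likelihood: each posterior αⱼ = prior αⱼ + observed count nⱼ.
Posterior concentration: (13.3, 72.3, 10.3, 98.3), total = 194.2.
Var[θ_j] = α_j(Σα−α_j)/((Σα)²(Σα+1)) = 72.3·121.9/(194.2²·195.2) = 0.001197.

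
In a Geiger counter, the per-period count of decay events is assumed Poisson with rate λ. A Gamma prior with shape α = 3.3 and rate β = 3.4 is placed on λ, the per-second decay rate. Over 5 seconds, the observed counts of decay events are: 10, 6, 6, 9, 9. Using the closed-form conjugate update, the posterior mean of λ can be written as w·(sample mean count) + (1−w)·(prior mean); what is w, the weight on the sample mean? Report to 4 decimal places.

0.5952

With a Gamma(shape α, rate β) prior, the Poisson likelihood is conjugate: the posterior is Gamma(α + ΣXᵢ, β + n).
Posterior mean = (α₀+S)/(β₀+n) = [n/(β₀+n)]·(S/n) + [β₀/(β₀+n)]·(α₀/β₀), so only n and β₀ enter the weight.
Weight on data w = n/(β₀+n) = 5/(3.4+5) = 5/8.4 = 0.5952.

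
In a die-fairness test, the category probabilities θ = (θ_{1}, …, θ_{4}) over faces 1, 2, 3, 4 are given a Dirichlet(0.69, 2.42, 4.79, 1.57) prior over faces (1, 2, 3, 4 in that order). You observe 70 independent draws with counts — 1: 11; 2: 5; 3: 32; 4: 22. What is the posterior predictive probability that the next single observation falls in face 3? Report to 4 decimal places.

The Dirichlet prior is conjugate to the Multinomial likelihood: each posterior αⱼ = prior αⱼ + observed count nⱼ.
Posterior concentration: (11.69, 7.42, 36.79, 23.57), total = 79.47.
P(next = 3 | data) = α_{3}/Σα = 0.4629.

0.4629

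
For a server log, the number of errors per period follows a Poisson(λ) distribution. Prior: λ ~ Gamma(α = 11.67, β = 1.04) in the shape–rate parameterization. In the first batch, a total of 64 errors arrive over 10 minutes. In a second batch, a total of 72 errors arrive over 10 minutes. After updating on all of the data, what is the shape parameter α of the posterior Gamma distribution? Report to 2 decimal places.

With a Gamma(shape α, rate β) prior, the Poisson likelihood is conjugate: the posterior is Gamma(α + ΣXᵢ, β + n).
After batch 1: Gamma(α+S, β+n) = Gamma(11.67+64, 1.04+10) = Gamma(75.67, 11.04).
After batch 2: Gamma(α+S, β+n) = Gamma(75.67+72, 11.04+10) = Gamma(147.67, 21.04).
Posterior α = 147.67.

147.67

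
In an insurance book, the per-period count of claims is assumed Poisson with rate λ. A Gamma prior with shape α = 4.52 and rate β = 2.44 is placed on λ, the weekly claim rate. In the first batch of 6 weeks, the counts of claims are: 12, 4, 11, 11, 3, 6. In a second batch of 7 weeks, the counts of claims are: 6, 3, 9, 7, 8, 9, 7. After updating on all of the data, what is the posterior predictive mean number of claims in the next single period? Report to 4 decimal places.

6.5104

With a Gamma(shape α, rate β) prior, the Poisson likelihood is conjugate: the posterior is Gamma(α + ΣXᵢ, β + n).
Batch 1: sum of counts S = 47 over n = 6 weeks.
After batch 1: Gamma(α+S, β+n) = Gamma(4.52+47, 2.44+6) = Gamma(51.52, 8.44).
Batch 2: sum of counts S = 49 over n = 7 weeks.
After batch 2: Gamma(α+S, β+n) = Gamma(51.52+49, 8.44+7) = Gamma(100.52, 15.44).
The predictive distribution for one future period is NegBinom with mean α/β = 6.5104.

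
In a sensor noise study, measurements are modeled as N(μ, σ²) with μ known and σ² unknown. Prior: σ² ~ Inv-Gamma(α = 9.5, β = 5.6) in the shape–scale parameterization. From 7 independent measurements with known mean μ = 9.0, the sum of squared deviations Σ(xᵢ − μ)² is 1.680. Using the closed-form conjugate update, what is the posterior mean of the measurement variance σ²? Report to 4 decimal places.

0.5367

With known mean μ and an Inverse-Gamma(α, β) prior on σ², the Normal likelihood is conjugate: posterior is Inv-Gamma(α + n/2, β + Σ(xᵢ−μ)²/2).
Posterior: Inv-Gamma(9.5 + 7/2, 5.6 + 1.680/2) = Inv-Gamma(13.00, 6.4400).
E[σ²|data] = β/(α−1) = 6.4400/12.00 = 0.5367.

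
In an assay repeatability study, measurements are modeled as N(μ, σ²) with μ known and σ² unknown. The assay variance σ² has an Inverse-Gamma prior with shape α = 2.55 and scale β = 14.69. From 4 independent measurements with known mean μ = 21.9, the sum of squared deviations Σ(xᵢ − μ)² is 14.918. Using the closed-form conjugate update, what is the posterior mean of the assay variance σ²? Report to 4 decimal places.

With known mean μ and an Inverse-Gamma(α, β) prior on σ², the Normal likelihood is conjugate: posterior is Inv-Gamma(α + n/2, β + Σ(xᵢ−μ)²/2).
Posterior: Inv-Gamma(2.55 + 4/2, 14.69 + 14.918/2) = Inv-Gamma(4.55, 22.1490).
E[σ²|data] = β/(α−1) = 22.1490/3.55 = 6.2392.

6.2392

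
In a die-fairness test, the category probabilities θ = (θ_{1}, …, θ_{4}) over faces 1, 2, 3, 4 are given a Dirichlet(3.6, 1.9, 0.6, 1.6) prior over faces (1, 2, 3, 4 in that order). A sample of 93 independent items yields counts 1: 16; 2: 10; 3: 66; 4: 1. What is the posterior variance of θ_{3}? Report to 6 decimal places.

The Dirichlet prior is conjugate to the Multinomial likelihood: each posterior αⱼ = prior αⱼ + observed count nⱼ.
Posterior concentration: (19.6, 11.9, 66.6, 2.6), total = 100.7.
Var[θ_j] = α_j(Σα−α_j)/((Σα)²(Σα+1)) = 66.6·34.1/(100.7²·101.7) = 0.002202.

0.002202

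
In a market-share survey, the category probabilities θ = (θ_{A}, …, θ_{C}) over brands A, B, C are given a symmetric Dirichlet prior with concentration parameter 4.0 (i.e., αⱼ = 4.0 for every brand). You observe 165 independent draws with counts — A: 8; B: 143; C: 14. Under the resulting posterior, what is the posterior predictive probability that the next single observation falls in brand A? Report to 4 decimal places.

0.0678

The Dirichlet prior is conjugate to the Multinomial likelihood: each posterior αⱼ = prior αⱼ + observed count nⱼ.
Posterior concentration: (12.0, 147.0, 18.0), total = 177.0.
P(next = A | data) = α_{A}/Σα = 0.0678.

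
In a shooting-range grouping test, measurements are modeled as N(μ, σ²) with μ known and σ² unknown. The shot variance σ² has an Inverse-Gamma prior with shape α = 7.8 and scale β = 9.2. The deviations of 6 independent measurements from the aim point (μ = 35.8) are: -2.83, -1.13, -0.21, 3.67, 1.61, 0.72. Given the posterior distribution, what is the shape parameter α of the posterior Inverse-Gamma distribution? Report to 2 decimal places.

10.80

With known mean μ and an Inverse-Gamma(α, β) prior on σ², the Normal likelihood is conjugate: posterior is Inv-Gamma(α + n/2, β + Σ(xᵢ−μ)²/2).
Σ(xᵢ−μ)² = (-2.83)² + (-1.13)² + (-0.21)² + (3.67)² + (1.61)² + (0.72)² = 25.9093.
Posterior: Inv-Gamma(7.8 + 6/2, 9.2 + 25.9093/2) = Inv-Gamma(10.80, 22.15465).
Posterior α = 10.80.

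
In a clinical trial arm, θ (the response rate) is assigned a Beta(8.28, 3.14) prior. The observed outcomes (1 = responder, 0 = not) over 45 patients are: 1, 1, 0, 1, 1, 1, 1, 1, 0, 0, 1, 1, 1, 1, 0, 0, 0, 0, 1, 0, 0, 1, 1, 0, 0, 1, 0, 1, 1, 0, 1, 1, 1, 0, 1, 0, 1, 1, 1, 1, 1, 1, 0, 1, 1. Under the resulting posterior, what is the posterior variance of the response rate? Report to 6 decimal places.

The Beta prior is conjugate to a Binomial/Bernoulli likelihood; the update adds successes to α and failures to β.
Posterior: Beta(α+k, β+n−k) = Beta(8.28+29, 3.14+16) = Beta(37.28, 19.14).
Var = αβ/((α+β)²(α+β+1)) = 37.28·19.14/(56.42²·57.42) = 0.003904.

0.003904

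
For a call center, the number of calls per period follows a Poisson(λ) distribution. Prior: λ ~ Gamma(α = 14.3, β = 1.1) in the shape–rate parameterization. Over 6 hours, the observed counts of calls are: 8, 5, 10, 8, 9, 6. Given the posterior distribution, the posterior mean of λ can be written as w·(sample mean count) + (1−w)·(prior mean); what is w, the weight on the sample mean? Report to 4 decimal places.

With a Gamma(shape α, rate β) prior, the Poisson likelihood is conjugate: the posterior is Gamma(α + ΣXᵢ, β + n).
Posterior mean = (α₀+S)/(β₀+n) = [n/(β₀+n)]·(S/n) + [β₀/(β₀+n)]·(α₀/β₀), so only n and β₀ enter the weight.
Weight on data w = n/(β₀+n) = 6/(1.1+6) = 6/7.1 = 0.8451.

0.8451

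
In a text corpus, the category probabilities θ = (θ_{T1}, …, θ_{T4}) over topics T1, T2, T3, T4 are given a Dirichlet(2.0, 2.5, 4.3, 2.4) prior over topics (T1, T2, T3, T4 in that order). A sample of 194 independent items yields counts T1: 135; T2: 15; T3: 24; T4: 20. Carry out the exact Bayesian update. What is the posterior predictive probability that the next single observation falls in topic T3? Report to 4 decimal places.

The Dirichlet prior is conjugate to the Multinomial likelihood: each posterior αⱼ = prior αⱼ + observed count nⱼ.
Posterior concentration: (137.0, 17.5, 28.3, 22.4), total = 205.2.
P(next = T3 | data) = α_{T3}/Σα = 0.1379.

0.1379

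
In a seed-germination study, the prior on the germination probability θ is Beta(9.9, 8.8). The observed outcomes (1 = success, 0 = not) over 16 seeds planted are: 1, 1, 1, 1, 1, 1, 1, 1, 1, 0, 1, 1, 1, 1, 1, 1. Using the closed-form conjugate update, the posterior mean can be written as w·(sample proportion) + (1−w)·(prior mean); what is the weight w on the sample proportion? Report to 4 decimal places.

0.4611

The Beta prior is conjugate to a Binomial/Bernoulli likelihood; the update adds successes to α and failures to β.
Posterior mean = (α₀+k)/(α₀+β₀+n) = [n/(α₀+β₀+n)]·(k/n) + [(α₀+β₀)/(α₀+β₀+n)]·α₀/(α₀+β₀), so only n and the prior enter the weight.
The weight on the data is w = n/(α₀+β₀+n) = 16/(9.9+8.8+16) = 16/34.7 = 0.4611.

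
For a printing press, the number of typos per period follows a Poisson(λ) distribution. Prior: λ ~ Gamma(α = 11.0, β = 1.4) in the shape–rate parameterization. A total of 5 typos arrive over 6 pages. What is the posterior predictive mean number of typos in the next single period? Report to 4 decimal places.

With a Gamma(shape α, rate β) prior, the Poisson likelihood is conjugate: the posterior is Gamma(α + ΣXᵢ, β + n).
Posterior: Gamma(α+S, β+n) = Gamma(11.0+5, 1.4+6) = Gamma(16.0, 7.4).
The predictive distribution for one future period is NegBinom with mean α/β = 2.1622.

2.1622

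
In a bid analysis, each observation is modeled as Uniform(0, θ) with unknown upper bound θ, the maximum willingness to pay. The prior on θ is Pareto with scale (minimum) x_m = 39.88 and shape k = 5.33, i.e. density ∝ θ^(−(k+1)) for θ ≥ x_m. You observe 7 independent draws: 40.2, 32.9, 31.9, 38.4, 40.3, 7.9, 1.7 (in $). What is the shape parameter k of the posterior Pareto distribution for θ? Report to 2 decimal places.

12.33

A Pareto(scale x_m, shape k) prior on the upper bound θ of Uniform(0, θ) is conjugate: posterior is Pareto(max(x_m, max xᵢ), k + n).
Sample maximum = 40.3; prior scale x_m = 39.88 → posterior scale = max = 40.30.
Posterior shape = 5.33 + 7 = 12.33.
Posterior shape k = 12.33.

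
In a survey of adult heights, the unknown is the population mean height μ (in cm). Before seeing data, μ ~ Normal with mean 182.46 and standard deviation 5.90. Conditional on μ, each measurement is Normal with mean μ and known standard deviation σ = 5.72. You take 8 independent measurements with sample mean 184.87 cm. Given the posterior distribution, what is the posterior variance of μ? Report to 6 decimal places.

3.659812

For Normal data with known variance σ², a Normal(μ₀, σ₀²) prior on μ is conjugate. Posterior precision = 1/σ₀² + n/σ²; posterior mean is the precision-weighted average of μ₀ and x̄.
σ₀² = 5.90² = 34.81, σ² = 5.72² = 32.7184; σ² + n·σ₀² = 32.7184 + 8·34.81 = 311.1984.
Posterior precision = 1/σ₀² + n/σ² = 1/34.81 + 8/32.7184 = (σ² + n·σ₀²)/(σ₀²σ²) = 311.1984/(34.81·32.7184); posterior variance σₙ² = σ₀²σ²/(σ² + n·σ₀²) = 34.81·32.7184/311.1984 = 3.659812.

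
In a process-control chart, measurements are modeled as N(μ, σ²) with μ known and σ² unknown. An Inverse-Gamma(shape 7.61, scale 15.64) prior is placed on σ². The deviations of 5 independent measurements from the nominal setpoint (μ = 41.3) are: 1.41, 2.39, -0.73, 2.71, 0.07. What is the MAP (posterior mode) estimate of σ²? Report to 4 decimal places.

With known mean μ and an Inverse-Gamma(α, β) prior on σ², the Normal likelihood is conjugate: posterior is Inv-Gamma(α + n/2, β + Σ(xᵢ−μ)²/2).
Σ(xᵢ−μ)² = (1.41)² + (2.39)² + (-0.73)² + (2.71)² + (0.07)² = 15.5821.
Posterior: Inv-Gamma(7.61 + 5/2, 15.64 + 15.5821/2) = Inv-Gamma(10.11, 23.43105).
Mode = β/(α+1) = 23.43105/11.11 = 2.1090.

2.1090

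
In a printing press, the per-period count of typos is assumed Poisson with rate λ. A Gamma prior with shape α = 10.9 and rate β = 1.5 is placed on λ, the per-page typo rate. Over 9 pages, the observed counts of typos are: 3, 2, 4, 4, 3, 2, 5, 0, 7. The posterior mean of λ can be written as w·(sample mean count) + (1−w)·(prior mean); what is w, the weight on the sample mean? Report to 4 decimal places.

With a Gamma(shape α, rate β) prior, the Poisson likelihood is conjugate: the posterior is Gamma(α + ΣXᵢ, β + n).
Posterior mean = (α₀+S)/(β₀+n) = [n/(β₀+n)]·(S/n) + [β₀/(β₀+n)]·(α₀/β₀), so only n and β₀ enter the weight.
Weight on data w = n/(β₀+n) = 9/(1.5+9) = 9/10.5 = 0.8571.

0.8571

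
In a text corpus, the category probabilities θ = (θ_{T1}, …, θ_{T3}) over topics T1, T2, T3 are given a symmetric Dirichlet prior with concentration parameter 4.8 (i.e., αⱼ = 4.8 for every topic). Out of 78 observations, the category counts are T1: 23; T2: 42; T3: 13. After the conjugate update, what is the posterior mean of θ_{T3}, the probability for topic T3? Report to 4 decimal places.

The Dirichlet prior is conjugate to the Multinomial likelihood: each posterior αⱼ = prior αⱼ + observed count nⱼ.
Posterior concentration: (27.8, 46.8, 17.8), total = 92.4.
E[θ_{T3}|data] = α_{T3}/Σα = 17.8/92.4 = 0.1926.

0.1926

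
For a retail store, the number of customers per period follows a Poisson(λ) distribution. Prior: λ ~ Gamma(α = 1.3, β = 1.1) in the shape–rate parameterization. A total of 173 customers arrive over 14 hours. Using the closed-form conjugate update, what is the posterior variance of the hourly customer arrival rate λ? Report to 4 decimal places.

With a Gamma(shape α, rate β) prior, the Poisson likelihood is conjugate: the posterior is Gamma(α + ΣXᵢ, β + n).
Posterior: Gamma(α+S, β+n) = Gamma(1.3+173, 1.1+14) = Gamma(174.3, 15.1).
Var = α/β² = 174.3/15.1² = 0.7644.

0.7644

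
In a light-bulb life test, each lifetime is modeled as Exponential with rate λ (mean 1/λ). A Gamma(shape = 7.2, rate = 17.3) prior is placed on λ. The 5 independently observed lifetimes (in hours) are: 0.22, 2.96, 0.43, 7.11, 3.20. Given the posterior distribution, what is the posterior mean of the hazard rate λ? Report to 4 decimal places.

With a Gamma(shape α, rate β) prior on the exponential rate λ, the posterior after n observations with total T = Σxᵢ is Gamma(α+n, β+T).
Sum of observations T = 13.92 hours; n = 5.
Posterior: Gamma(7.2+5, 17.3+13.92) = Gamma(12.2, 31.22).
Posterior mean of λ = α/β = 12.2/31.22 = 0.3908.

0.3908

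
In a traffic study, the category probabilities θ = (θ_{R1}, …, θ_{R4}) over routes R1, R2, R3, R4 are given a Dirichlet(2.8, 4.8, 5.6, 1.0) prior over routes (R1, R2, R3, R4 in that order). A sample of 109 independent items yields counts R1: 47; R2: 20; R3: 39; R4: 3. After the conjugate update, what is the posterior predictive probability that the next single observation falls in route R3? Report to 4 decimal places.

The Dirichlet prior is conjugate to the Multinomial likelihood: each posterior αⱼ = prior αⱼ + observed count nⱼ.
Posterior concentration: (49.8, 24.8, 44.6, 4.0), total = 123.2.
P(next = R3 | data) = α_{R3}/Σα = 0.3620.

0.3620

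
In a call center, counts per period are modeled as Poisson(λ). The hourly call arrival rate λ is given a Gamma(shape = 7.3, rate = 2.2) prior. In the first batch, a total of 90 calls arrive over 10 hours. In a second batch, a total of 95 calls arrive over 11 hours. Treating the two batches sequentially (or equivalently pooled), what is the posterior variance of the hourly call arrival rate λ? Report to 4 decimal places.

With a Gamma(shape α, rate β) prior, the Poisson likelihood is conjugate: the posterior is Gamma(α + ΣXᵢ, β + n).
After batch 1: Gamma(α+S, β+n) = Gamma(7.3+90, 2.2+10) = Gamma(97.3, 12.2).
After batch 2: Gamma(α+S, β+n) = Gamma(97.3+95, 12.2+11) = Gamma(192.3, 23.2).
Var = α/β² = 192.3/23.2² = 0.3573.

0.3573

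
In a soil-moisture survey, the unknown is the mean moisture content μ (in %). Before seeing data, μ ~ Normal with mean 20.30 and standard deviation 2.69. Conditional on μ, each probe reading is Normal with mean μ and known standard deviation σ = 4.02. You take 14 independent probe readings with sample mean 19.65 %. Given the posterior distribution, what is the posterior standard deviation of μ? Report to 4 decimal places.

0.9978

For Normal data with known variance σ², a Normal(μ₀, σ₀²) prior on μ is conjugate. Posterior precision = 1/σ₀² + n/σ²; posterior mean is the precision-weighted average of μ₀ and x̄.
σ₀² = 2.69² = 7.2361, σ² = 4.02² = 16.1604; σ² + n·σ₀² = 16.1604 + 14·7.2361 = 117.4658.
Posterior precision = 1/σ₀² + n/σ² = 1/7.2361 + 14/16.1604 = (σ² + n·σ₀²)/(σ₀²σ²) = 117.4658/(7.2361·16.1604); posterior variance σₙ² = σ₀²σ²/(σ² + n·σ₀²) = 7.2361·16.1604/117.4658 = 0.995509.
Posterior SD = √σₙ² = √(7.2361·16.1604/117.4658) = 0.9978.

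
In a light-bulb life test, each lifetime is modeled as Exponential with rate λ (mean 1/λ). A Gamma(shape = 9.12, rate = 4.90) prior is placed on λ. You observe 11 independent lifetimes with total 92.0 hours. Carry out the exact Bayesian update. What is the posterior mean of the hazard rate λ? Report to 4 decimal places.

With a Gamma(shape α, rate β) prior on the exponential rate λ, the posterior after n observations with total T = Σxᵢ is Gamma(α+n, β+T).
Posterior: Gamma(9.12+11, 4.90+92.0) = Gamma(20.12, 96.90).
Posterior mean of λ = α/β = 20.12/96.90 = 0.2076.

0.2076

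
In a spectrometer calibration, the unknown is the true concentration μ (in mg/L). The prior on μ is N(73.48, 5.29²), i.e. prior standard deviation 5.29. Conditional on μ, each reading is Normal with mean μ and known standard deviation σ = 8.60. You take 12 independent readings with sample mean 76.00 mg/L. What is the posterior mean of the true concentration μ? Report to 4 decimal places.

75.5452

For Normal data with known variance σ², a Normal(μ₀, σ₀²) prior on μ is conjugate. Posterior precision = 1/σ₀² + n/σ²; posterior mean is the precision-weighted average of μ₀ and x̄.
n·x̄ = 12·76.00 = 912.
σ₀² = 5.29² = 27.9841, σ² = 8.60² = 73.96; σ² + n·σ₀² = 73.96 + 12·27.9841 = 409.7692.
Posterior mean = (μ₀/σ₀² + n·x̄/σ²)/(1/σ₀² + n/σ²) = (σ²·μ₀ + σ₀²·n·x̄)/(σ² + n·σ₀²) = (73.96·73.48 + 27.9841·912)/409.7692 = 30956.08/409.7692 = 75.5452.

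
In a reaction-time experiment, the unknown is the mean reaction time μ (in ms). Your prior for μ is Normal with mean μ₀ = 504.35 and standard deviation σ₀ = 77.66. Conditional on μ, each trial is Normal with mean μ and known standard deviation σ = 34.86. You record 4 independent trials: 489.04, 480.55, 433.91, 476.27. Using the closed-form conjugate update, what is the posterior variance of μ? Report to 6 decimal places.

For Normal data with known variance σ², a Normal(μ₀, σ₀²) prior on μ is conjugate. Posterior precision = 1/σ₀² + n/σ²; posterior mean is the precision-weighted average of μ₀ and x̄.
σ₀² = 77.66² = 6031.0756, σ² = 34.86² = 1215.2196; σ² + n·σ₀² = 1215.2196 + 4·6031.0756 = 25339.522.
Posterior precision = 1/σ₀² + n/σ² = 1/6031.0756 + 4/1215.2196 = (σ² + n·σ₀²)/(σ₀²σ²) = 25339.522/(6031.0756·1215.2196); posterior variance σₙ² = σ₀²σ²/(σ² + n·σ₀²) = 6031.0756·1215.2196/25339.522 = 289.235183.

289.235183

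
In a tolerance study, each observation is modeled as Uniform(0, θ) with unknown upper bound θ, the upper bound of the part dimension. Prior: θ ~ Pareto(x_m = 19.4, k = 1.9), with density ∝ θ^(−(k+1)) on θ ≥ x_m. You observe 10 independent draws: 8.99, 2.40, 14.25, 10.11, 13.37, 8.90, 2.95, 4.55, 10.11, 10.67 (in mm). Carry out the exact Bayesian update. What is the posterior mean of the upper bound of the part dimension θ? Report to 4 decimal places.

A Pareto(scale x_m, shape k) prior on the upper bound θ of Uniform(0, θ) is conjugate: posterior is Pareto(max(x_m, max xᵢ), k + n).
Sample maximum = 14.25; prior scale x_m = 19.4 → posterior scale = max = 19.40.
Posterior shape = 1.9 + 10 = 11.9.
E[θ|data] = k·x_m/(k−1) = 11.9·19.40/10.9 = 21.1798.

21.1798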